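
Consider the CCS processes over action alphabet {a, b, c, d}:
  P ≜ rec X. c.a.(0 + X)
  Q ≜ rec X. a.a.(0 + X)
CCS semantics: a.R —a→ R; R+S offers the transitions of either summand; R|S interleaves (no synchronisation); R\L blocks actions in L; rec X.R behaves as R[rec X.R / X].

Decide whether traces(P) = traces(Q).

P's transition system — 3 states:
  u0 = rec X. c.a.(0 + X) | =c=> u1
  u1 = a.(0 + (rec X. c.a.(0 + X))) | =a=> u2
  u2 = 0 + (rec X. c.a.(0 + X)) | =c=> u1
Q's transition system — 3 states:
  v0 = rec X. a.a.(0 + X) | =a=> v1
  v1 = a.(0 + (rec X. a.a.(0 + X))) | =a=> v2
  v2 = 0 + (rec X. a.a.(0 + X)) | =a=> v1
Executing c from P (initial set {u0}):
  step 1 (c): {u1}
  P completes σ.
Executing c from Q (initial set {v0}):
  step 1 (c): ∅  — Q cannot continue

trace-distinct — witness ⟨c⟩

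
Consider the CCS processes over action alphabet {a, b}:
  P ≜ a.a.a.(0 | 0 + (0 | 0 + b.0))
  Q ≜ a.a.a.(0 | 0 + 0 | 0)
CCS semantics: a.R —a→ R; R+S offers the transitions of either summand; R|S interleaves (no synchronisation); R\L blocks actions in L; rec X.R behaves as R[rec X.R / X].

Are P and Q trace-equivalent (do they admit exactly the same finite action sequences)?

traces(P) ≠ traces(Q) — witness ⟨aaab⟩

P's transition system — 5 states:
  s0 = a.a.a.(0 | 0 + (0 | 0 + b.0)) → —a→ s1
  s1 = a.a.(0 | 0 + (0 | 0 + b.0)) → —a→ s2
  s2 = a.(0 | 0 + (0 | 0 + b.0)) → —a→ s3
  s3 = 0 | 0 + (0 | 0 + b.0) → —b→ s4
  s4 = 0 → (no moves)
Q's transition system — 4 states:
  t0 = a.a.a.(0 | 0 + 0 | 0) → —a→ t1
  t1 = a.a.(0 | 0 + 0 | 0) → —a→ t2
  t2 = a.(0 | 0 + 0 | 0) → —a→ t3
  t3 = 0 | 0 + 0 | 0 → (no moves)
Executing aaab from P (initial set {s0}):
  after a @ step 1: {s1}
  after a @ step 2: {s2}
  after a @ step 3: {s3}
  after b @ step 4: {s4}
  — P admits the full trace.
Executing aaab from Q (initial set {t0}):
  after a @ step 1: {t1}
  after a @ step 2: {t2}
  after a @ step 3: {t3}
  after b @ step 4: no successor for Q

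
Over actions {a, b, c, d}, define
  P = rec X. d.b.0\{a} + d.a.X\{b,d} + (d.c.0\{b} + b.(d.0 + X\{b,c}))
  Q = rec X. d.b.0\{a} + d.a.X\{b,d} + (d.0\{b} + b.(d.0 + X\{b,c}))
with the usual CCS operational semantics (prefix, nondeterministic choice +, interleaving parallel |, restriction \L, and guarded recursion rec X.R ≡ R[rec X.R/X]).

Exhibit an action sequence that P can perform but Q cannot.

dc

Reachable graph of P (13 states):
  s0 = rec X. d.b.0\{a} + d.a.X\{b,d} + (d.c.0\{b} + b.(d.0 + X\{b,c})) | ··b··> s1, ··d··> s2, ··d··> s3, ··d··> s4
  s1 = d.0 + (rec X. d.b.0\{a} + d.a.X\{b,d} + (d.c.0\{b} + b.(d.0 + X\{b,c})))\{b,c} | ··d··> s5, ··d··> s6, ··d··> s7, ··d··> s8
  s2 = a.(rec X. d.b.0\{a} + d.a.X\{b,d} + (d.c.0\{b} + b.(d.0 + X\{b,c})))\{b,d} | ··a··> s9
  s3 = b.0\{a} | ··b··> s10
  s4 = c.0\{b} | ··c··> s11
  s5 = (a.(rec X. d.b.0\{a} + d.a.X\{b,d} + (d.c.0\{b} + b.(d.0 + X\{b,c})))\{b,d})\{b,c} | ··a··> s12
  s6 = (b.0\{a})\{b,c} | ∅
  s7 = (c.0\{b})\{b,c} | ∅
  s8 = 0 | ∅
  s9 = (rec X. d.b.0\{a} + d.a.X\{b,d} + (d.c.0\{b} + b.(d.0 + X\{b,c})))\{b,d} | ∅
  s10 = 0\{a} | ∅
  s11 = 0\{b} | ∅
  s12 = (rec X. d.b.0\{a} + d.a.X\{b,d} + (d.c.0\{b} + b.(d.0 + X\{b,c})))\{b,d}\{b,c} | ∅
Reachable graph of Q (12 states):
  t0 = rec X. d.b.0\{a} + d.a.X\{b,d} + (d.0\{b} + b.(d.0 + X\{b,c})) | ··b··> t1, ··d··> t2, ··d··> t3, ··d··> t4
  t1 = d.0 + (rec X. d.b.0\{a} + d.a.X\{b,d} + (d.0\{b} + b.(d.0 + X\{b,c})))\{b,c} | ··d··> t5, ··d··> t6, ··d··> t7, ··d··> t8
  t2 = 0\{b} | ∅
  t3 = a.(rec X. d.b.0\{a} + d.a.X\{b,d} + (d.0\{b} + b.(d.0 + X\{b,c})))\{b,d} | ··a··> t9
  t4 = b.0\{a} | ··b··> t10
  t5 = (a.(rec X. d.b.0\{a} + d.a.X\{b,d} + (d.0\{b} + b.(d.0 + X\{b,c})))\{b,d})\{b,c} | ··a··> t11
  t6 = (b.0\{a})\{b,c} | ∅
  t7 = 0 | ∅
  t8 = 0\{b}\{b,c} | ∅
  t9 = (rec X. d.b.0\{a} + d.a.X\{b,d} + (d.0\{b} + b.(d.0 + X\{b,c})))\{b,d} | ∅
  t10 = 0\{a} | ∅
  t11 = (rec X. d.b.0\{a} + d.a.X\{b,d} + (d.0\{b} + b.(d.0 + X\{b,c})))\{b,d}\{b,c} | ∅
Run σ = ⟨dc⟩ on P: start {s0}
  after d @ step 1: {s2, s3, s4}
  after c @ step 2: {s11}
  — P admits the full trace.
Run σ = ⟨dc⟩ on Q: start {t0}
  after d @ step 1: {t2, t3, t4}
  after c @ step 2: ∅ (Q stuck)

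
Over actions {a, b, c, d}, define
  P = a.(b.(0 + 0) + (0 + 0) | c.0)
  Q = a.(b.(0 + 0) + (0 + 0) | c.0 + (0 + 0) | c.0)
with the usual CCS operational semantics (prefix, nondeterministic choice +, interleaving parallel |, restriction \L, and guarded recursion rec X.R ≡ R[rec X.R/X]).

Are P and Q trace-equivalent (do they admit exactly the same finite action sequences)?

P's transition system — 4 states:
  u0 = a.(b.(0 + 0) + (0 + 0) | c.0) has moves -a-> u1
  u1 = b.(0 + 0) + (0 + 0) | c.0 has moves -b-> u2, -c-> u3
  u2 = 0 + 0 has moves ∅
  u3 = (0 + 0) | 0 has moves ∅
Q's transition system — 4 states:
  v0 = a.(b.(0 + 0) + (0 + 0) | c.0 + (0 + 0) | c.0) has moves -a-> v1
  v1 = b.(0 + 0) + (0 + 0) | c.0 + (0 + 0) | c.0 has moves -b-> v2, -c-> v3
  v2 = 0 + 0 has moves ∅
  v3 = (0 + 0) | 0 has moves ∅
Partition-refinement fixed point:
  B0 = {u0, v0}
  B1 = {u1, v1}
  B2 = {u2, u3, v2, v3}
u0 ∈ B0, v0 ∈ B0 → same block
Bisimilar ⇒ trace-equivalent.

traces(P) = traces(Q)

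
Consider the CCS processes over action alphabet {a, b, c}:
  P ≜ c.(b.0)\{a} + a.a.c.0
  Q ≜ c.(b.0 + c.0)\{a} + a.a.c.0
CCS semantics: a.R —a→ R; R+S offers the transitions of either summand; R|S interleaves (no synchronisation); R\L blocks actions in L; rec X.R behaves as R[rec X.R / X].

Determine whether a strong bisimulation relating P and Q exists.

Reachable graph of P (6 states):
  u0 = c.(b.0)\{a} + a.a.c.0 | -a-> u1, -c-> u2
  u1 = a.c.0 | -a-> u3
  u2 = (b.0)\{a} | -b-> u4
  u3 = c.0 | -c-> u5
  u4 = 0\{a} | ∅
  u5 = 0 | ∅
Reachable graph of Q (6 states):
  v0 = c.(b.0 + c.0)\{a} + a.a.c.0 | -a-> v1, -c-> v2
  v1 = a.c.0 | -a-> v3
  v2 = (b.0 + c.0)\{a} | -b-> v4, -c-> v4
  v3 = c.0 | -c-> v5
  v4 = 0\{a} | ∅
  v5 = 0 | ∅
Coarsest stable partition (strong bisimilarity classes):
  B0 = {u0}
  B1 = {u1, v1}
  B2 = {u3, v3}
  B3 = {u4, u5, v4, v5}
  B4 = {u2}
  B5 = {v0}
  B6 = {v2}
u0 ∈ B0, v0 ∈ B5 → different blocks

not bisimilar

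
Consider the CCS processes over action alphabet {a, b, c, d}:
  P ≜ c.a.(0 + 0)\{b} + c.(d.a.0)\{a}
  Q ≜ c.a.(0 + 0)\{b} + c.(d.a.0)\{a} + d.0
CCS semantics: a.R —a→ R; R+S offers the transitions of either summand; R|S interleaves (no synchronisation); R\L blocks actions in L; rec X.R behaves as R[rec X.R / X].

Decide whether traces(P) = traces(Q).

Reachable graph of P (5 states):
  u0 = c.a.(0 + 0)\{b} + c.(d.a.0)\{a} | =c=> u1, =c=> u2
  u1 = (d.a.0)\{a} | =d=> u3
  u2 = a.(0 + 0)\{b} | =a=> u4
  u3 = (a.0)\{a} | deadlocked
  u4 = (0 + 0)\{b} | deadlocked
Reachable graph of Q (6 states):
  v0 = c.a.(0 + 0)\{b} + c.(d.a.0)\{a} + d.0 | =c=> v1, =c=> v2, =d=> v3
  v1 = (d.a.0)\{a} | =d=> v4
  v2 = a.(0 + 0)\{b} | =a=> v5
  v3 = 0 | deadlocked
  v4 = (a.0)\{a} | deadlocked
  v5 = (0 + 0)\{b} | deadlocked
Executing d from Q (initial set {v0}):
  [1] d ⇒ {v3}
  ✓ Q
Executing d from P (initial set {u0}):
  [1] d ⇒ no successor for P

NO — witness ⟨d⟩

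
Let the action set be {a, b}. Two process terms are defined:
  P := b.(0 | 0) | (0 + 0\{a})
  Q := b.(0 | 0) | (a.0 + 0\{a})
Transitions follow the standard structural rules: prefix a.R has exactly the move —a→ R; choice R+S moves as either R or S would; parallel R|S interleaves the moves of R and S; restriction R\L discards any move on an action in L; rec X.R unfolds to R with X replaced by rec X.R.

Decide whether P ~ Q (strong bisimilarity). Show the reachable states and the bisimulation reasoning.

NO

LTS(P): 2 reachable states
  m0 = b.(0 | 0) | (0 + 0\{a}) → =b=> m1
  m1 = 0 | 0 | (0 + 0\{a}) → stopped
LTS(Q): 4 reachable states
  n0 = b.(0 | 0) | (a.0 + 0\{a}) → =a=> n1, =b=> n2
  n1 = b.(0 | 0) | 0 → =b=> n3
  n2 = 0 | 0 | (a.0 + 0\{a}) → =a=> n3
  n3 = 0 | 0 | 0 → stopped
Coarsest stable partition (strong bisimilarity classes):
  B0 = {m0, n1}
  B1 = {m1, n3}
  B2 = {n0}
  B3 = {n2}
m0 ∈ B0, n0 ∈ B2 → different blocks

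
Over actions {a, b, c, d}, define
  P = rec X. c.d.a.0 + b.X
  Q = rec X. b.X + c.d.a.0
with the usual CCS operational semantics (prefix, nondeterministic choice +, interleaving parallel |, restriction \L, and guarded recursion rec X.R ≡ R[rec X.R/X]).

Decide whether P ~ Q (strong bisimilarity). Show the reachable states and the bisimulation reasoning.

P ~ Q

LTS(P): 4 reachable states
  p0 = rec X. c.d.a.0 + b.X ⊢ =b=> p0, =c=> p1
  p1 = d.a.0 ⊢ =d=> p2
  p2 = a.0 ⊢ =a=> p3
  p3 = 0 ⊢ ·
LTS(Q): 4 reachable states
  q0 = rec X. b.X + c.d.a.0 ⊢ =b=> q0, =c=> q1
  q1 = d.a.0 ⊢ =d=> q2
  q2 = a.0 ⊢ =a=> q3
  q3 = 0 ⊢ ·
Partition-refinement fixed point:
  B0 = {p0, q0}
  B1 = {p1, q1}
  B2 = {p2, q2}
  B3 = {p3, q3}
p0 ∈ B0, q0 ∈ B0 → same block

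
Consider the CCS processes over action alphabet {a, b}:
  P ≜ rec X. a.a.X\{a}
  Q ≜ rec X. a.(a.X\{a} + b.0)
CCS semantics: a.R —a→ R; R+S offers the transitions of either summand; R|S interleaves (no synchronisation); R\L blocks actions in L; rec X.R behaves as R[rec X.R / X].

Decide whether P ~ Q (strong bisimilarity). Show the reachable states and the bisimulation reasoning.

P's transition system — 3 states:
  m0 = rec X. a.a.X\{a} :: --a--▸ m1
  m1 = a.(rec X. a.a.X\{a})\{a} :: --a--▸ m2
  m2 = (rec X. a.a.X\{a})\{a} :: (no moves)
Q's transition system — 4 states:
  n0 = rec X. a.(a.X\{a} + b.0) :: --a--▸ n1
  n1 = a.(rec X. a.(a.X\{a} + b.0))\{a} + b.0 :: --a--▸ n2, --b--▸ n3
  n2 = (rec X. a.(a.X\{a} + b.0))\{a} :: (no moves)
  n3 = 0 :: (no moves)
Partition-refinement fixed point:
  B0 = {m0}
  B1 = {m1}
  B2 = {m2, n2, n3}
  B3 = {n0}
  B4 = {n1}
m0 ∈ B0, n0 ∈ B3 → different blocks

P ≁ Q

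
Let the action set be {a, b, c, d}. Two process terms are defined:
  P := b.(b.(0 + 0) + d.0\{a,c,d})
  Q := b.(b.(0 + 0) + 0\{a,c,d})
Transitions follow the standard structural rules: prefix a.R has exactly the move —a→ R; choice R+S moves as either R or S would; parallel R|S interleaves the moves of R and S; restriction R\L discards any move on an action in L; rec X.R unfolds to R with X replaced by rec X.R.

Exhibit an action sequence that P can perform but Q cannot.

P's transition system — 4 states:
  s0 = b.(b.(0 + 0) + d.0\{a,c,d}) | ··b··> s1
  s1 = b.(0 + 0) + d.0\{a,c,d} | ··b··> s2, ··d··> s3
  s2 = 0 + 0 | (no moves)
  s3 = 0\{a,c,d} | (no moves)
Q's transition system — 3 states:
  t0 = b.(b.(0 + 0) + 0\{a,c,d}) | ··b··> t1
  t1 = b.(0 + 0) + 0\{a,c,d} | ··b··> t2
  t2 = 0 + 0 | (no moves)
Run σ = ⟨bd⟩ on P: start {s0}
  after b @ step 1: {s1}
  after d @ step 2: {s3}
  ✓ P
Run σ = ⟨bd⟩ on Q: start {t0}
  after b @ step 1: {t1}
  after d @ step 2: no successor for Q

bd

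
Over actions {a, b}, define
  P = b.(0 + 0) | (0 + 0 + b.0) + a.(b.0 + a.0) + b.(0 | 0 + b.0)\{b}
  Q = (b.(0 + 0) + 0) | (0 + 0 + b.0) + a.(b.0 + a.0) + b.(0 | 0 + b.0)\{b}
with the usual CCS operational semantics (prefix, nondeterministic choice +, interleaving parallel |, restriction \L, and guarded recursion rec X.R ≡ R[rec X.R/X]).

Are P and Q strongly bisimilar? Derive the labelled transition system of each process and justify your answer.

LTS(P): 7 reachable states
  p0 = b.(0 + 0) | (0 + 0 + b.0) + a.(b.0 + a.0) + b.(0 | 0 + b.0)\{b} → -a-> p1, -b-> p2, -b-> p3, -b-> p4
  p1 = b.0 + a.0 → -a-> p5, -b-> p5
  p2 = (0 + 0) | (0 + 0 + b.0) → -b-> p6
  p3 = (0 | 0 + b.0)\{b} → ∅
  p4 = b.(0 + 0) | 0 → -b-> p6
  p5 = 0 → ∅
  p6 = (0 + 0) | 0 → ∅
LTS(Q): 7 reachable states
  q0 = (b.(0 + 0) + 0) | (0 + 0 + b.0) + a.(b.0 + a.0) + b.(0 | 0 + b.0)\{b} → -a-> q1, -b-> q2, -b-> q3, -b-> q4
  q1 = b.0 + a.0 → -a-> q5, -b-> q5
  q2 = (0 + 0) | (0 + 0 + b.0) → -b-> q6
  q3 = (0 | 0 + b.0)\{b} → ∅
  q4 = (b.(0 + 0) + 0) | 0 → -b-> q6
  q5 = 0 → ∅
  q6 = (0 + 0) | 0 → ∅
Coarsest stable partition (strong bisimilarity classes):
  B0 = {p0, q0}
  B1 = {p1, q1}
  B2 = {p3, p5, p6, q3, q5, q6}
  B3 = {p2, p4, q2, q4}
p0 ∈ B0, q0 ∈ B0 → same block

bisimilar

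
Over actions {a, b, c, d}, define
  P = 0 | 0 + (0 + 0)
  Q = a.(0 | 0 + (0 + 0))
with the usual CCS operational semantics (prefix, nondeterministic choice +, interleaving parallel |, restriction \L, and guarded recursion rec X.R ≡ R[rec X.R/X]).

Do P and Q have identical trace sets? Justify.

LTS(P): 1 reachable states
  p0 = 0 | 0 + (0 + 0) has moves deadlocked
LTS(Q): 2 reachable states
  q0 = a.(0 | 0 + (0 + 0)) has moves ··a··> q1
  q1 = 0 | 0 + (0 + 0) has moves deadlocked
Trace ⟨a⟩ through Q, begin at {q0}:
  step 1 (a): {q1}
  — Q admits the full trace.
Trace ⟨a⟩ through P, begin at {p0}:
  step 1 (a): ∅ (P stuck)

NO — witness ⟨a⟩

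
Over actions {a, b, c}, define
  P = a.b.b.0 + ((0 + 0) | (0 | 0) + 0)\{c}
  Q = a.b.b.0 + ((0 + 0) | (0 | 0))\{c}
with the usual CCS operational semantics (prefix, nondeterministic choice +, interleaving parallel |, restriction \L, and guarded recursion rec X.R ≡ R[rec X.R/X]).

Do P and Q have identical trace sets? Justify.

trace-equivalent

P's transition system — 4 states:
  p0 = a.b.b.0 + ((0 + 0) | (0 | 0) + 0)\{c} :: =a=> p1
  p1 = b.b.0 :: =b=> p2
  p2 = b.0 :: =b=> p3
  p3 = 0 :: ·
Q's transition system — 4 states:
  q0 = a.b.b.0 + ((0 + 0) | (0 | 0))\{c} :: =a=> q1
  q1 = b.b.0 :: =b=> q2
  q2 = b.0 :: =b=> q3
  q3 = 0 :: ·
Bisimilarity quotient blocks:
  B0 = {p0, q0}
  B1 = {p1, q1}
  B2 = {p2, q2}
  B3 = {p3, q3}
p0 ∈ B0, q0 ∈ B0 → same block
Bisimilar ⇒ trace-equivalent.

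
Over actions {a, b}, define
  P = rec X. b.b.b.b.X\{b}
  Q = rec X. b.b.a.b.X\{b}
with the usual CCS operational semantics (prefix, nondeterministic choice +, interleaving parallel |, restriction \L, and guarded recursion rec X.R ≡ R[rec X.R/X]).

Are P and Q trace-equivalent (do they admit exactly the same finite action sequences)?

P's transition system — 5 states:
  m0 = rec X. b.b.b.b.X\{b} | --b--▸ m1
  m1 = b.b.b.(rec X. b.b.b.b.X\{b})\{b} | --b--▸ m2
  m2 = b.b.(rec X. b.b.b.b.X\{b})\{b} | --b--▸ m3
  m3 = b.(rec X. b.b.b.b.X\{b})\{b} | --b--▸ m4
  m4 = (rec X. b.b.b.b.X\{b})\{b} | stopped
Q's transition system — 5 states:
  n0 = rec X. b.b.a.b.X\{b} | --b--▸ n1
  n1 = b.a.b.(rec X. b.b.a.b.X\{b})\{b} | --b--▸ n2
  n2 = a.b.(rec X. b.b.a.b.X\{b})\{b} | --a--▸ n3
  n3 = b.(rec X. b.b.a.b.X\{b})\{b} | --b--▸ n4
  n4 = (rec X. b.b.a.b.X\{b})\{b} | stopped
Trace ⟨bbb⟩ through P, begin at {m0}:
  [1] b ⇒ {m1}
  [2] b ⇒ {m2}
  [3] b ⇒ {m3}
  — P admits the full trace.
Trace ⟨bbb⟩ through Q, begin at {n0}:
  [1] b ⇒ {n1}
  [2] b ⇒ {n2}
  [3] b ⇒ no successor for Q

traces(P) ≠ traces(Q) — witness ⟨bbb⟩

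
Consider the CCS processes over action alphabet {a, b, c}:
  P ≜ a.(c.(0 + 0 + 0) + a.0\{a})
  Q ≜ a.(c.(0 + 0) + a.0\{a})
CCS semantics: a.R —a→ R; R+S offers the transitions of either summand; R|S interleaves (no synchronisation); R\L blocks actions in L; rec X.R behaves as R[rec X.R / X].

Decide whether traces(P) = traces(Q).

P's transition system — 4 states:
  s0 = a.(c.(0 + 0 + 0) + a.0\{a}) → -a-> s1
  s1 = c.(0 + 0 + 0) + a.0\{a} → -a-> s2, -c-> s3
  s2 = 0\{a} → ·
  s3 = 0 + 0 + 0 → ·
Q's transition system — 4 states:
  t0 = a.(c.(0 + 0) + a.0\{a}) → -a-> t1
  t1 = c.(0 + 0) + a.0\{a} → -a-> t2, -c-> t3
  t2 = 0\{a} → ·
  t3 = 0 + 0 → ·
Coarsest stable partition (strong bisimilarity classes):
  B0 = {s0, t0}
  B1 = {s1, t1}
  B2 = {s2, s3, t2, t3}
s0 ∈ B0, t0 ∈ B0 → same block
Bisimilar ⇒ trace-equivalent.

trace-equivalent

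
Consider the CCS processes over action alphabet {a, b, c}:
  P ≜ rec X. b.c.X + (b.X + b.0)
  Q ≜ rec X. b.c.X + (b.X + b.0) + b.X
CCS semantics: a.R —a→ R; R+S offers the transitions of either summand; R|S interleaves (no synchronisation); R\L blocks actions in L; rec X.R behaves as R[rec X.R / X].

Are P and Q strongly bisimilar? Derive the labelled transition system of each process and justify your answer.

LTS(P): 3 reachable states
  u0 = rec X. b.c.X + (b.X + b.0) | =b=> u0, =b=> u1, =b=> u2
  u1 = 0 | ∅
  u2 = c.(rec X. b.c.X + (b.X + b.0)) | =c=> u0
LTS(Q): 3 reachable states
  v0 = rec X. b.c.X + (b.X + b.0) + b.X | =b=> v0, =b=> v1, =b=> v2
  v1 = 0 | ∅
  v2 = c.(rec X. b.c.X + (b.X + b.0) + b.X) | =c=> v0
Coarsest stable partition (strong bisimilarity classes):
  B0 = {u0, v0}
  B1 = {u2, v2}
  B2 = {u1, v1}
u0 ∈ B0, v0 ∈ B0 → same block

YES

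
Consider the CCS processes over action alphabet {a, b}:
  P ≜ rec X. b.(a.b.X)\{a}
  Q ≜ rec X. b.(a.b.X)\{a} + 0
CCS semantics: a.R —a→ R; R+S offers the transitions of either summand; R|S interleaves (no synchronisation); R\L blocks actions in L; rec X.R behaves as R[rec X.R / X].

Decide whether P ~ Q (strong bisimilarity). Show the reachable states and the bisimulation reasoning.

P ~ Q

P's transition system — 2 states:
  p0 = rec X. b.(a.b.X)\{a} | =b=> p1
  p1 = (a.b.(rec X. b.(a.b.X)\{a}))\{a} | ·
Q's transition system — 2 states:
  q0 = rec X. b.(a.b.X)\{a} + 0 | =b=> q1
  q1 = (a.b.(rec X. b.(a.b.X)\{a} + 0))\{a} | ·
Partition-refinement fixed point:
  B0 = {p0, q0}
  B1 = {p1, q1}
p0 ∈ B0, q0 ∈ B0 → same block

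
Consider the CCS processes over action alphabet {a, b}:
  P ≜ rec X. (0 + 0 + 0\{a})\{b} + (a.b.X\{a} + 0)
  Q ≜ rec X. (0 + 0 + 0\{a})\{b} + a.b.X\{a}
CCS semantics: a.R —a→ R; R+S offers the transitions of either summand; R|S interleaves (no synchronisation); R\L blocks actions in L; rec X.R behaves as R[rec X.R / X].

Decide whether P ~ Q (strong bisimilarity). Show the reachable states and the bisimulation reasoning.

P's transition system — 3 states:
  s0 = rec X. (0 + 0 + 0\{a})\{b} + (a.b.X\{a} + 0) ⊢ -a-> s1
  s1 = b.(rec X. (0 + 0 + 0\{a})\{b} + (a.b.X\{a} + 0))\{a} ⊢ -b-> s2
  s2 = (rec X. (0 + 0 + 0\{a})\{b} + (a.b.X\{a} + 0))\{a} ⊢ ·
Q's transition system — 3 states:
  t0 = rec X. (0 + 0 + 0\{a})\{b} + a.b.X\{a} ⊢ -a-> t1
  t1 = b.(rec X. (0 + 0 + 0\{a})\{b} + a.b.X\{a})\{a} ⊢ -b-> t2
  t2 = (rec X. (0 + 0 + 0\{a})\{b} + a.b.X\{a})\{a} ⊢ ·
Coarsest stable partition (strong bisimilarity classes):
  B0 = {s0, t0}
  B1 = {s1, t1}
  B2 = {s2, t2}
s0 ∈ B0, t0 ∈ B0 → same block

bisimilar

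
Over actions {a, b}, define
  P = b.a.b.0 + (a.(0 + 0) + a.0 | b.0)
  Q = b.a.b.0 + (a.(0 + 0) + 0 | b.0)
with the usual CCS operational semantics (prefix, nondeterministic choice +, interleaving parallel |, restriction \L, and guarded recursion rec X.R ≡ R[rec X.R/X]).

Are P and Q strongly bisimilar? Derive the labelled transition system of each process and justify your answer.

P ≁ Q

Reachable graph of P (8 states):
  s0 = b.a.b.0 + (a.(0 + 0) + a.0 | b.0) | —a→ s1, —a→ s2, —b→ s3, —b→ s4
  s1 = 0 + 0 | ·
  s2 = 0 | b.0 | —b→ s5
  s3 = a.0 | 0 | —a→ s5
  s4 = a.b.0 | —a→ s6
  s5 = 0 | 0 | ·
  s6 = b.0 | —b→ s7
  s7 = 0 | ·
Reachable graph of Q (6 states):
  t0 = b.a.b.0 + (a.(0 + 0) + 0 | b.0) | —a→ t1, —b→ t2, —b→ t3
  t1 = 0 + 0 | ·
  t2 = 0 | 0 | ·
  t3 = a.b.0 | —a→ t4
  t4 = b.0 | —b→ t5
  t5 = 0 | ·
Bisimilarity quotient blocks:
  B0 = {s0}
  B1 = {s1, s5, s7, t1, t2, t5}
  B2 = {s2, s6, t4}
  B3 = {s3}
  B4 = {s4, t3}
  B5 = {t0}
s0 ∈ B0, t0 ∈ B5 → different blocks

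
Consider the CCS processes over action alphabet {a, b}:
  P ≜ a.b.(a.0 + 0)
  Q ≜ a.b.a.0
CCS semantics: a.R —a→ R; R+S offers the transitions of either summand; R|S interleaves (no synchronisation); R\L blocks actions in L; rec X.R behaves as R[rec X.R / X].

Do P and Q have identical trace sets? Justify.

traces(P) = traces(Q)

P's transition system — 4 states:
  s0 = a.b.(a.0 + 0) → —a→ s1
  s1 = b.(a.0 + 0) → —b→ s2
  s2 = a.0 + 0 → —a→ s3
  s3 = 0 → stopped
Q's transition system — 4 states:
  t0 = a.b.a.0 → —a→ t1
  t1 = b.a.0 → —b→ t2
  t2 = a.0 → —a→ t3
  t3 = 0 → stopped
Partition-refinement fixed point:
  B0 = {s0, t0}
  B1 = {s1, t1}
  B2 = {s2, t2}
  B3 = {s3, t3}
s0 ∈ B0, t0 ∈ B0 → same block
Bisimilar ⇒ trace-equivalent.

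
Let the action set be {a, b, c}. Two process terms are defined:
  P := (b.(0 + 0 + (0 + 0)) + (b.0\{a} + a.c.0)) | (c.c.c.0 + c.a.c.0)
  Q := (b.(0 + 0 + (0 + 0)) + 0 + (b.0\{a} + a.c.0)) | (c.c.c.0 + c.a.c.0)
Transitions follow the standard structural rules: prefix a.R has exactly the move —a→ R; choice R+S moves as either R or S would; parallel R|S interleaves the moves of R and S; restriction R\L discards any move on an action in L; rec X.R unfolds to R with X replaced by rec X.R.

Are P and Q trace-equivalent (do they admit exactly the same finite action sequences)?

Reachable graph of P (25 states):
  s0 = (b.(0 + 0 + (0 + 0)) + (b.0\{a} + a.c.0)) | (c.c.c.0 + c.a.c.0) :: -a-> s1, -b-> s2, -b-> s3, -c-> s4, -c-> s5
  s1 = c.0 | (c.c.c.0 + c.a.c.0) :: -c-> s6, -c-> s7, -c-> s8
  s2 = (0 + 0 + (0 + 0)) | (c.c.c.0 + c.a.c.0) :: -c-> s10, -c-> s9
  s3 = 0\{a} | (c.c.c.0 + c.a.c.0) :: -c-> s11, -c-> s12
  s4 = (b.(0 + 0 + (0 + 0)) + (b.0\{a} + a.c.0)) | a.c.0 :: -a-> s13, -a-> s7, -b-> s11, -b-> s9
  s5 = (b.(0 + 0 + (0 + 0)) + (b.0\{a} + a.c.0)) | c.c.0 :: -a-> s8, -b-> s10, -b-> s12, -c-> s13
  s6 = 0 | (c.c.c.0 + c.a.c.0) :: -c-> s14, -c-> s15
  s7 = c.0 | a.c.0 :: -a-> s16, -c-> s14
  s8 = c.0 | c.c.0 :: -c-> s15, -c-> s16
  s9 = (0 + 0 + (0 + 0)) | a.c.0 :: -a-> s17
  s10 = (0 + 0 + (0 + 0)) | c.c.0 :: -c-> s17
  s11 = 0\{a} | a.c.0 :: -a-> s18
  s12 = 0\{a} | c.c.0 :: -c-> s18
  s13 = (b.(0 + 0 + (0 + 0)) + (b.0\{a} + a.c.0)) | c.0 :: -a-> s16, -b-> s17, -b-> s18, -c-> s19
  s14 = 0 | a.c.0 :: -a-> s20
  s15 = 0 | c.c.0 :: -c-> s20
  s16 = c.0 | c.0 :: -c-> s20, -c-> s21
  s17 = (0 + 0 + (0 + 0)) | c.0 :: -c-> s22
  s18 = 0\{a} | c.0 :: -c-> s23
  s19 = (b.(0 + 0 + (0 + 0)) + (b.0\{a} + a.c.0)) | 0 :: -a-> s21, -b-> s22, -b-> s23
  s20 = 0 | c.0 :: -c-> s24
  s21 = c.0 | 0 :: -c-> s24
  s22 = (0 + 0 + (0 + 0)) | 0 :: stopped
  s23 = 0\{a} | 0 :: stopped
  s24 = 0 | 0 :: stopped
Reachable graph of Q (25 states):
  t0 = (b.(0 + 0 + (0 + 0)) + 0 + (b.0\{a} + a.c.0)) | (c.c.c.0 + c.a.c.0) :: -a-> t1, -b-> t2, -b-> t3, -c-> t4, -c-> t5
  t1 = c.0 | (c.c.c.0 + c.a.c.0) :: -c-> t6, -c-> t7, -c-> t8
  t2 = (0 + 0 + (0 + 0)) | (c.c.c.0 + c.a.c.0) :: -c-> t10, -c-> t9
  t3 = 0\{a} | (c.c.c.0 + c.a.c.0) :: -c-> t11, -c-> t12
  t4 = (b.(0 + 0 + (0 + 0)) + 0 + (b.0\{a} + a.c.0)) | a.c.0 :: -a-> t13, -a-> t7, -b-> t11, -b-> t9
  t5 = (b.(0 + 0 + (0 + 0)) + 0 + (b.0\{a} + a.c.0)) | c.c.0 :: -a-> t8, -b-> t10, -b-> t12, -c-> t13
  t6 = 0 | (c.c.c.0 + c.a.c.0) :: -c-> t14, -c-> t15
  t7 = c.0 | a.c.0 :: -a-> t16, -c-> t14
  t8 = c.0 | c.c.0 :: -c-> t15, -c-> t16
  t9 = (0 + 0 + (0 + 0)) | a.c.0 :: -a-> t17
  t10 = (0 + 0 + (0 + 0)) | c.c.0 :: -c-> t17
  t11 = 0\{a} | a.c.0 :: -a-> t18
  t12 = 0\{a} | c.c.0 :: -c-> t18
  t13 = (b.(0 + 0 + (0 + 0)) + 0 + (b.0\{a} + a.c.0)) | c.0 :: -a-> t16, -b-> t17, -b-> t18, -c-> t19
  t14 = 0 | a.c.0 :: -a-> t20
  t15 = 0 | c.c.0 :: -c-> t20
  t16 = c.0 | c.0 :: -c-> t20, -c-> t21
  t17 = (0 + 0 + (0 + 0)) | c.0 :: -c-> t22
  t18 = 0\{a} | c.0 :: -c-> t23
  t19 = (b.(0 + 0 + (0 + 0)) + 0 + (b.0\{a} + a.c.0)) | 0 :: -a-> t21, -b-> t22, -b-> t23
  t20 = 0 | c.0 :: -c-> t24
  t21 = c.0 | 0 :: -c-> t24
  t22 = (0 + 0 + (0 + 0)) | 0 :: stopped
  t23 = 0\{a} | 0 :: stopped
  t24 = 0 | 0 :: stopped
Coarsest stable partition (strong bisimilarity classes):
  B0 = {s0, t0}
  B1 = {s1, t1}
  B2 = {s2, s3, s6, t2, t3, t6}
  B3 = {s10, s12, s15, s16, t10, t12, t15, t16}
  B4 = {s17, s18, s20, s21, t17, t18, t20, t21}
  B5 = {s22, s23, s24, t22, t23, t24}
  B6 = {s11, s14, s9, t11, t14, t9}
  B7 = {s7, t7}
  B8 = {s8, t8}
  B9 = {s4, t4}
  B10 = {s13, t13}
  B11 = {s19, t19}
  B12 = {s5, t5}
s0 ∈ B0, t0 ∈ B0 → same block
Bisimilar ⇒ trace-equivalent.

trace-equivalent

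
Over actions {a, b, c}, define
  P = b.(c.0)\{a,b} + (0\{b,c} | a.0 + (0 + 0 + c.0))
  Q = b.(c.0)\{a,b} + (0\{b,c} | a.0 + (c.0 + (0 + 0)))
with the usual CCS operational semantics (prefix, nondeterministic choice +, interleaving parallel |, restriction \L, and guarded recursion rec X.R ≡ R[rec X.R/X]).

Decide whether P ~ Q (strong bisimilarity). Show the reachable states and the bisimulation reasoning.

P's transition system — 5 states:
  s0 = b.(c.0)\{a,b} + (0\{b,c} | a.0 + (0 + 0 + c.0)) → =a=> s1, =b=> s2, =c=> s3
  s1 = 0\{b,c} | 0 → stopped
  s2 = (c.0)\{a,b} → =c=> s4
  s3 = 0 → stopped
  s4 = 0\{a,b} → stopped
Q's transition system — 5 states:
  t0 = b.(c.0)\{a,b} + (0\{b,c} | a.0 + (c.0 + (0 + 0))) → =a=> t1, =b=> t2, =c=> t3
  t1 = 0\{b,c} | 0 → stopped
  t2 = (c.0)\{a,b} → =c=> t4
  t3 = 0 → stopped
  t4 = 0\{a,b} → stopped
Bisimilarity quotient blocks:
  B0 = {s0, t0}
  B1 = {s1, s3, s4, t1, t3, t4}
  B2 = {s2, t2}
s0 ∈ B0, t0 ∈ B0 → same block

P ~ Q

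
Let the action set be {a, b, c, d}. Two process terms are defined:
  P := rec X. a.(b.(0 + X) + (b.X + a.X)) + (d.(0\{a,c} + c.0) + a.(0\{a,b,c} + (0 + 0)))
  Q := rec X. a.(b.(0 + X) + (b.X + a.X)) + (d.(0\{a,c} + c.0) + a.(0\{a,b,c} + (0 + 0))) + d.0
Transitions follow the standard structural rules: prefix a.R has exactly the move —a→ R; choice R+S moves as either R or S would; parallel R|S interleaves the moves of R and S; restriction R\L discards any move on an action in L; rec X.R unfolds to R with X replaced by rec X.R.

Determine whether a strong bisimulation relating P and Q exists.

P's transition system — 6 states:
  p0 = rec X. a.(b.(0 + X) + (b.X + a.X)) + (d.(0\{a,c} + c.0) + a.(0\{a,b,c} + (0 + 0))) ⊢ =a=> p1, =a=> p2, =d=> p3
  p1 = 0\{a,b,c} + (0 + 0) ⊢ ∅
  p2 = b.(0 + (rec X. a.(b.(0 + X) + (b.X + a.X)) + (d.(0\{a,c} + c.0) + a.(0\{a,b,c} + (0 + 0))))) + (b.(rec X. a.(b.(0 + X) + (b.X + a.X)) + (d.(0\{a,c} + c.0) + a.(0\{a,b,c} + (0 + 0)))) + a.(rec X. a.(b.(0 + X) + (b.X + a.X)) + (d.(0\{a,c} + c.0) + a.(0\{a,b,c} + (0 + 0))))) ⊢ =a=> p0, =b=> p0, =b=> p4
  p3 = 0\{a,c} + c.0 ⊢ =c=> p5
  p4 = 0 + (rec X. a.(b.(0 + X) + (b.X + a.X)) + (d.(0\{a,c} + c.0) + a.(0\{a,b,c} + (0 + 0)))) ⊢ =a=> p1, =a=> p2, =d=> p3
  p5 = 0 ⊢ ∅
Q's transition system — 6 states:
  q0 = rec X. a.(b.(0 + X) + (b.X + a.X)) + (d.(0\{a,c} + c.0) + a.(0\{a,b,c} + (0 + 0))) + d.0 ⊢ =a=> q1, =a=> q2, =d=> q3, =d=> q4
  q1 = 0\{a,b,c} + (0 + 0) ⊢ ∅
  q2 = b.(0 + (rec X. a.(b.(0 + X) + (b.X + a.X)) + (d.(0\{a,c} + c.0) + a.(0\{a,b,c} + (0 + 0))) + d.0)) + (b.(rec X. a.(b.(0 + X) + (b.X + a.X)) + (d.(0\{a,c} + c.0) + a.(0\{a,b,c} + (0 + 0))) + d.0) + a.(rec X. a.(b.(0 + X) + (b.X + a.X)) + (d.(0\{a,c} + c.0) + a.(0\{a,b,c} + (0 + 0))) + d.0)) ⊢ =a=> q0, =b=> q0, =b=> q5
  q3 = 0 ⊢ ∅
  q4 = 0\{a,c} + c.0 ⊢ =c=> q3
  q5 = 0 + (rec X. a.(b.(0 + X) + (b.X + a.X)) + (d.(0\{a,c} + c.0) + a.(0\{a,b,c} + (0 + 0))) + d.0) ⊢ =a=> q1, =a=> q2, =d=> q3, =d=> q4
Bisimilarity quotient blocks:
  B0 = {p0, p4}
  B1 = {p3, q4}
  B2 = {p1, p5, q1, q3}
  B3 = {p2}
  B4 = {q0, q5}
  B5 = {q2}
p0 ∈ B0, q0 ∈ B4 → different blocks

not bisimilar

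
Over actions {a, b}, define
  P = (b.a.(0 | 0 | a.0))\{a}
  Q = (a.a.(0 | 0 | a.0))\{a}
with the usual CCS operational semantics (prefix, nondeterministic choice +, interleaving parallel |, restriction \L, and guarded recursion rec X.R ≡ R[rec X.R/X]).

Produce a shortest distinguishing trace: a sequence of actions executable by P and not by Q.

b

LTS(P): 2 reachable states
  m0 = (b.a.(0 | 0 | a.0))\{a} ⊢ -b-> m1
  m1 = (a.(0 | 0 | a.0))\{a} ⊢ deadlocked
LTS(Q): 1 reachable states
  n0 = (a.a.(0 | 0 | a.0))\{a} ⊢ deadlocked
Run σ = ⟨b⟩ on P: start {m0}
  [1] b ⇒ {m1}
  ✓ P
Run σ = ⟨b⟩ on Q: start {n0}
  [1] b ⇒ ∅  — Q cannot continue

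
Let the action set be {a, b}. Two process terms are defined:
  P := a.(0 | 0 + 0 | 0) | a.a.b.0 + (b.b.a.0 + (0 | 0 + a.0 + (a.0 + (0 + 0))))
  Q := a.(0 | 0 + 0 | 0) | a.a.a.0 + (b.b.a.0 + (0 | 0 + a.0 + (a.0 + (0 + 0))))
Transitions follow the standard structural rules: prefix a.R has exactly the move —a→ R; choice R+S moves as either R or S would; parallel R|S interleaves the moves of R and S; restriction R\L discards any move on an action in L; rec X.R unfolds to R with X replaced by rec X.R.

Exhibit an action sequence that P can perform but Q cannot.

aab

Reachable graph of P (11 states):
  u0 = a.(0 | 0 + 0 | 0) | a.a.b.0 + (b.b.a.0 + (0 | 0 + a.0 + (a.0 + (0 + 0)))) has moves -a-> u1, -a-> u2, -a-> u3, -b-> u4
  u1 = (0 | 0 + 0 | 0) | a.a.b.0 has moves -a-> u5
  u2 = 0 has moves ∅
  u3 = a.(0 | 0 + 0 | 0) | a.b.0 has moves -a-> u5, -a-> u6
  u4 = b.a.0 has moves -b-> u7
  u5 = (0 | 0 + 0 | 0) | a.b.0 has moves -a-> u8
  u6 = a.(0 | 0 + 0 | 0) | b.0 has moves -a-> u8, -b-> u9
  u7 = a.0 has moves -a-> u2
  u8 = (0 | 0 + 0 | 0) | b.0 has moves -b-> u10
  u9 = a.(0 | 0 + 0 | 0) | 0 has moves -a-> u10
  u10 = (0 | 0 + 0 | 0) | 0 has moves ∅
Reachable graph of Q (11 states):
  v0 = a.(0 | 0 + 0 | 0) | a.a.a.0 + (b.b.a.0 + (0 | 0 + a.0 + (a.0 + (0 + 0)))) has moves -a-> v1, -a-> v2, -a-> v3, -b-> v4
  v1 = (0 | 0 + 0 | 0) | a.a.a.0 has moves -a-> v5
  v2 = 0 has moves ∅
  v3 = a.(0 | 0 + 0 | 0) | a.a.0 has moves -a-> v5, -a-> v6
  v4 = b.a.0 has moves -b-> v7
  v5 = (0 | 0 + 0 | 0) | a.a.0 has moves -a-> v8
  v6 = a.(0 | 0 + 0 | 0) | a.0 has moves -a-> v8, -a-> v9
  v7 = a.0 has moves -a-> v2
  v8 = (0 | 0 + 0 | 0) | a.0 has moves -a-> v10
  v9 = a.(0 | 0 + 0 | 0) | 0 has moves -a-> v10
  v10 = (0 | 0 + 0 | 0) | 0 has moves ∅
Trace ⟨aab⟩ through P, begin at {u0}:
  after a @ step 1: {u1, u2, u3}
  after a @ step 2: {u5, u6}
  after b @ step 3: {u9}
  ✓ P
Trace ⟨aab⟩ through Q, begin at {v0}:
  after a @ step 1: {v1, v2, v3}
  after a @ step 2: {v5, v6}
  after b @ step 3: ∅  — Q cannot continue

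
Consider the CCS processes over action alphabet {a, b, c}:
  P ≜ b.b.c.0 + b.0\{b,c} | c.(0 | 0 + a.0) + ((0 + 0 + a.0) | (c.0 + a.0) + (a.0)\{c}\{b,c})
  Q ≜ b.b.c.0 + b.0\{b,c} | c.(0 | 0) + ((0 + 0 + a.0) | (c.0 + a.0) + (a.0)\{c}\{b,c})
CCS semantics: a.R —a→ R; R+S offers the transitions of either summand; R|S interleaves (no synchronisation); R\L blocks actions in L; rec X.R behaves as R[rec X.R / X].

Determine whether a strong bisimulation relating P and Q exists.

LTS(P): 13 reachable states
  p0 = b.b.c.0 + b.0\{b,c} | c.(0 | 0 + a.0) + ((0 + 0 + a.0) | (c.0 + a.0) + (a.0)\{c}\{b,c}) :: =a=> p1, =a=> p2, =a=> p3, =b=> p4, =b=> p5, =c=> p1, =c=> p6
  p1 = (0 + 0 + a.0) | 0 :: =a=> p7
  p2 = 0 | (c.0 + a.0) :: =a=> p7, =c=> p7
  p3 = 0\{c}\{b,c} :: (no moves)
  p4 = 0\{b,c} | c.(0 | 0 + a.0) :: =c=> p8
  p5 = b.c.0 :: =b=> p9
  p6 = b.0\{b,c} | (0 | 0 + a.0) :: =a=> p10, =b=> p8
  p7 = 0 | 0 :: (no moves)
  p8 = 0\{b,c} | (0 | 0 + a.0) :: =a=> p11
  p9 = c.0 :: =c=> p12
  p10 = b.0\{b,c} | 0 :: =b=> p11
  p11 = 0\{b,c} | 0 :: (no moves)
  p12 = 0 :: (no moves)
LTS(Q): 11 reachable states
  q0 = b.b.c.0 + b.0\{b,c} | c.(0 | 0) + ((0 + 0 + a.0) | (c.0 + a.0) + (a.0)\{c}\{b,c}) :: =a=> q1, =a=> q2, =a=> q3, =b=> q4, =b=> q5, =c=> q1, =c=> q6
  q1 = (0 + 0 + a.0) | 0 :: =a=> q7
  q2 = 0 | (c.0 + a.0) :: =a=> q7, =c=> q7
  q3 = 0\{c}\{b,c} :: (no moves)
  q4 = 0\{b,c} | c.(0 | 0) :: =c=> q8
  q5 = b.c.0 :: =b=> q9
  q6 = b.0\{b,c} | (0 | 0) :: =b=> q8
  q7 = 0 | 0 :: (no moves)
  q8 = 0\{b,c} | (0 | 0) :: (no moves)
  q9 = c.0 :: =c=> q10
  q10 = 0 :: (no moves)
Bisimilarity quotient blocks:
  B0 = {p0}
  B1 = {p11, p12, p3, p7, q10, q3, q7, q8}
  B2 = {p1, p8, q1}
  B3 = {p5, q5}
  B4 = {p9, q4, q9}
  B5 = {p2, q2}
  B6 = {p6}
  B7 = {p10, q6}
  B8 = {p4}
  B9 = {q0}
p0 ∈ B0, q0 ∈ B9 → different blocks

P ≁ Q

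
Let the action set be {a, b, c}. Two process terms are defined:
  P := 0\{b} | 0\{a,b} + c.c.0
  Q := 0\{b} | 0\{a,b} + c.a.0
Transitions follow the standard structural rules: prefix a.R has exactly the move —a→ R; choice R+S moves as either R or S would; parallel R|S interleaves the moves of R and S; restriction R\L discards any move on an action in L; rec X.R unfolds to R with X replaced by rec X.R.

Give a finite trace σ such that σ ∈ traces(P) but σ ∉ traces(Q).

cc

P's transition system — 3 states:
  p0 = 0\{b} | 0\{a,b} + c.c.0 | ··c··> p1
  p1 = c.0 | ··c··> p2
  p2 = 0 | stopped
Q's transition system — 3 states:
  q0 = 0\{b} | 0\{a,b} + c.a.0 | ··c··> q1
  q1 = a.0 | ··a··> q2
  q2 = 0 | stopped
Executing cc from P (initial set {p0}):
  [1] c ⇒ {p1}
  [2] c ⇒ {p2}
  P completes σ.
Executing cc from Q (initial set {q0}):
  [1] c ⇒ {q1}
  [2] c ⇒ no successor for Q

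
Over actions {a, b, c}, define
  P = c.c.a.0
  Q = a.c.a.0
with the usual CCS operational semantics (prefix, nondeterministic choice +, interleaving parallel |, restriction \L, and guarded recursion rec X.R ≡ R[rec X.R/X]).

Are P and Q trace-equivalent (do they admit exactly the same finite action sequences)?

traces(P) ≠ traces(Q) — witness ⟨c⟩

P's transition system — 4 states:
  u0 = c.c.a.0 | --c--▸ u1
  u1 = c.a.0 | --c--▸ u2
  u2 = a.0 | --a--▸ u3
  u3 = 0 | (no moves)
Q's transition system — 4 states:
  v0 = a.c.a.0 | --a--▸ v1
  v1 = c.a.0 | --c--▸ v2
  v2 = a.0 | --a--▸ v3
  v3 = 0 | (no moves)
Run σ = ⟨c⟩ on P: start {u0}
  step 1 (c): {u1}
  P completes σ.
Run σ = ⟨c⟩ on Q: start {v0}
  step 1 (c): ∅  — Q cannot continue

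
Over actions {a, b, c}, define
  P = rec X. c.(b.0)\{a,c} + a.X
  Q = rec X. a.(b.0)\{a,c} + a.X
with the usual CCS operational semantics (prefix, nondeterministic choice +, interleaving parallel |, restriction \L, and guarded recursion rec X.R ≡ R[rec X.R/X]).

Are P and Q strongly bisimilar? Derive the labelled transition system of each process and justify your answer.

P ≁ Q

Reachable graph of P (3 states):
  m0 = rec X. c.(b.0)\{a,c} + a.X → -a-> m0, -c-> m1
  m1 = (b.0)\{a,c} → -b-> m2
  m2 = 0\{a,c} → stopped
Reachable graph of Q (3 states):
  n0 = rec X. a.(b.0)\{a,c} + a.X → -a-> n0, -a-> n1
  n1 = (b.0)\{a,c} → -b-> n2
  n2 = 0\{a,c} → stopped
Bisimilarity quotient blocks:
  B0 = {m0}
  B1 = {m1, n1}
  B2 = {m2, n2}
  B3 = {n0}
m0 ∈ B0, n0 ∈ B3 → different blocks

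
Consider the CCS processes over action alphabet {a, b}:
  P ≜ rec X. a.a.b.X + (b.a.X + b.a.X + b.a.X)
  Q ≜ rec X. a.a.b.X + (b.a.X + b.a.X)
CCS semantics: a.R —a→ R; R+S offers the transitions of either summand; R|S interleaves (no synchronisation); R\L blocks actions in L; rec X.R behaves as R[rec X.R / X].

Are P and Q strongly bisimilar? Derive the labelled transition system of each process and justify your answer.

P ~ Q

LTS(P): 4 reachable states
  p0 = rec X. a.a.b.X + (b.a.X + b.a.X + b.a.X) → ··a··> p1, ··b··> p2
  p1 = a.b.(rec X. a.a.b.X + (b.a.X + b.a.X + b.a.X)) → ··a··> p3
  p2 = a.(rec X. a.a.b.X + (b.a.X + b.a.X + b.a.X)) → ··a··> p0
  p3 = b.(rec X. a.a.b.X + (b.a.X + b.a.X + b.a.X)) → ··b··> p0
LTS(Q): 4 reachable states
  q0 = rec X. a.a.b.X + (b.a.X + b.a.X) → ··a··> q1, ··b··> q2
  q1 = a.b.(rec X. a.a.b.X + (b.a.X + b.a.X)) → ··a··> q3
  q2 = a.(rec X. a.a.b.X + (b.a.X + b.a.X)) → ··a··> q0
  q3 = b.(rec X. a.a.b.X + (b.a.X + b.a.X)) → ··b··> q0
Partition-refinement fixed point:
  B0 = {p0, q0}
  B1 = {p1, q1}
  B2 = {p3, q3}
  B3 = {p2, q2}
p0 ∈ B0, q0 ∈ B0 → same block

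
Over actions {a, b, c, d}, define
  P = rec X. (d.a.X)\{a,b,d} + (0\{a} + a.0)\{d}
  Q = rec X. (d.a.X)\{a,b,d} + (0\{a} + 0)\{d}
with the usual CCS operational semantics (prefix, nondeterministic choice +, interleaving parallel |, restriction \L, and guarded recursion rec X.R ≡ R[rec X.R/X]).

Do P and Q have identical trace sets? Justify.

LTS(P): 2 reachable states
  m0 = rec X. (d.a.X)\{a,b,d} + (0\{a} + a.0)\{d} ⊢ —a→ m1
  m1 = 0\{d} ⊢ deadlocked
LTS(Q): 1 reachable states
  n0 = rec X. (d.a.X)\{a,b,d} + (0\{a} + 0)\{d} ⊢ deadlocked
Run σ = ⟨a⟩ on P: start {m0}
  [1] a ⇒ {m1}
  — P admits the full trace.
Run σ = ⟨a⟩ on Q: start {n0}
  [1] a ⇒ no successor for Q

trace-distinct — witness ⟨a⟩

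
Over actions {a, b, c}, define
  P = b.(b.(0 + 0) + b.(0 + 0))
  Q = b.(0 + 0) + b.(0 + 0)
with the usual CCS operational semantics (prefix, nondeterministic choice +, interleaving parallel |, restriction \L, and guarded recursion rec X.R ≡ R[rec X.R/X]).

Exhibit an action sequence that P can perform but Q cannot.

bb

LTS(P): 3 reachable states
  u0 = b.(b.(0 + 0) + b.(0 + 0)) ⊢ —b→ u1
  u1 = b.(0 + 0) + b.(0 + 0) ⊢ —b→ u2
  u2 = 0 + 0 ⊢ stopped
LTS(Q): 2 reachable states
  v0 = b.(0 + 0) + b.(0 + 0) ⊢ —b→ v1
  v1 = 0 + 0 ⊢ stopped
Executing bb from P (initial set {u0}):
  [1] b ⇒ {u1}
  [2] b ⇒ {u2}
  P completes σ.
Executing bb from Q (initial set {v0}):
  [1] b ⇒ {v1}
  [2] b ⇒ ∅  — Q cannot continue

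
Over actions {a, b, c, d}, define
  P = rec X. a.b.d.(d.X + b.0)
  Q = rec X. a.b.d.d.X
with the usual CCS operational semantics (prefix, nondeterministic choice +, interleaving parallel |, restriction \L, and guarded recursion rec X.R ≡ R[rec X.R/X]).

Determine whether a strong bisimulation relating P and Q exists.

P ≁ Q

Reachable graph of P (5 states):
  m0 = rec X. a.b.d.(d.X + b.0) ⊢ --a--▸ m1
  m1 = b.d.(d.(rec X. a.b.d.(d.X + b.0)) + b.0) ⊢ --b--▸ m2
  m2 = d.(d.(rec X. a.b.d.(d.X + b.0)) + b.0) ⊢ --d--▸ m3
  m3 = d.(rec X. a.b.d.(d.X + b.0)) + b.0 ⊢ --b--▸ m4, --d--▸ m0
  m4 = 0 ⊢ stopped
Reachable graph of Q (4 states):
  n0 = rec X. a.b.d.d.X ⊢ --a--▸ n1
  n1 = b.d.d.(rec X. a.b.d.d.X) ⊢ --b--▸ n2
  n2 = d.d.(rec X. a.b.d.d.X) ⊢ --d--▸ n3
  n3 = d.(rec X. a.b.d.d.X) ⊢ --d--▸ n0
Coarsest stable partition (strong bisimilarity classes):
  B0 = {m0}
  B1 = {m1}
  B2 = {m2}
  B3 = {m3}
  B4 = {m4}
  B5 = {n0}
  B6 = {n1}
  B7 = {n2}
  B8 = {n3}
m0 ∈ B0, n0 ∈ B5 → different blocks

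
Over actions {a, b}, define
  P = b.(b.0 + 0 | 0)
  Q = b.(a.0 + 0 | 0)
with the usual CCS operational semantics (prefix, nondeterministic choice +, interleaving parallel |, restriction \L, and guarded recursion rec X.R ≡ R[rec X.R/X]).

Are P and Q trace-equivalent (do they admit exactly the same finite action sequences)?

trace-distinct — witness ⟨bb⟩

P's transition system — 3 states:
  p0 = b.(b.0 + 0 | 0) ⊢ --b--▸ p1
  p1 = b.0 + 0 | 0 ⊢ --b--▸ p2
  p2 = 0 ⊢ deadlocked
Q's transition system — 3 states:
  q0 = b.(a.0 + 0 | 0) ⊢ --b--▸ q1
  q1 = a.0 + 0 | 0 ⊢ --a--▸ q2
  q2 = 0 ⊢ deadlocked
Run σ = ⟨bb⟩ on P: start {p0}
  step 1 (b): {p1}
  step 2 (b): {p2}
  ✓ P
Run σ = ⟨bb⟩ on Q: start {q0}
  step 1 (b): {q1}
  step 2 (b): ∅  — Q cannot continue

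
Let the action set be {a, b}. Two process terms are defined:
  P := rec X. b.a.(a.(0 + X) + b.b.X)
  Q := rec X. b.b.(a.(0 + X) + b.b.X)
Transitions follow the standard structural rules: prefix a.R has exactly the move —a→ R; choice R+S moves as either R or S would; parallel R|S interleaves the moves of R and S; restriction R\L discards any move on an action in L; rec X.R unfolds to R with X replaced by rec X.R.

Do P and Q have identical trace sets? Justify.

trace-distinct — witness ⟨ba⟩

P's transition system — 5 states:
  m0 = rec X. b.a.(a.(0 + X) + b.b.X) → --b--▸ m1
  m1 = a.(a.(0 + (rec X. b.a.(a.(0 + X) + b.b.X))) + b.b.(rec X. b.a.(a.(0 + X) + b.b.X))) → --a--▸ m2
  m2 = a.(0 + (rec X. b.a.(a.(0 + X) + b.b.X))) + b.b.(rec X. b.a.(a.(0 + X) + b.b.X)) → --a--▸ m3, --b--▸ m4
  m3 = 0 + (rec X. b.a.(a.(0 + X) + b.b.X)) → --b--▸ m1
  m4 = b.(rec X. b.a.(a.(0 + X) + b.b.X)) → --b--▸ m0
Q's transition system — 5 states:
  n0 = rec X. b.b.(a.(0 + X) + b.b.X) → --b--▸ n1
  n1 = b.(a.(0 + (rec X. b.b.(a.(0 + X) + b.b.X))) + b.b.(rec X. b.b.(a.(0 + X) + b.b.X))) → --b--▸ n2
  n2 = a.(0 + (rec X. b.b.(a.(0 + X) + b.b.X))) + b.b.(rec X. b.b.(a.(0 + X) + b.b.X)) → --a--▸ n3, --b--▸ n4
  n3 = 0 + (rec X. b.b.(a.(0 + X) + b.b.X)) → --b--▸ n1
  n4 = b.(rec X. b.b.(a.(0 + X) + b.b.X)) → --b--▸ n0
Run σ = ⟨ba⟩ on P: start {m0}
  after b @ step 1: {m1}
  after a @ step 2: {m2}
  P completes σ.
Run σ = ⟨ba⟩ on Q: start {n0}
  after b @ step 1: {n1}
  after a @ step 2: ∅  — Q cannot continue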